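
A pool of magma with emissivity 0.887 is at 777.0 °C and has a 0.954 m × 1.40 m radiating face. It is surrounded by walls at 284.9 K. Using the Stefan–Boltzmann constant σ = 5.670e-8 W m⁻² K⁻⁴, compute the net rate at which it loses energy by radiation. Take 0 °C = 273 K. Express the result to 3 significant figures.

Net loss ≈ 8.12×10⁴ W

T = 777.0 °C + 273 = 1050.0 K.
Area A = 0.954 × 1.40 = 1.3356 m².
Net radiated power P_net = εσA(T⁴ − T₀⁴) = 0.887×5.670×10⁻⁸×1.3356×(1050.0⁴ − 284.9⁴).
T⁴ − T₀⁴ = 1.21551×10¹² − 6.58825×10⁹ = 1.20892×10¹² K⁴, so P_net = 8.12×10⁴ W.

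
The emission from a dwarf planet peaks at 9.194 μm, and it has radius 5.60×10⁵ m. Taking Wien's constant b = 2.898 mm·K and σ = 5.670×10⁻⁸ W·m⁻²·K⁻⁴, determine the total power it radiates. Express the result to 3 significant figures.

Wien's law: T = b/λ_max = 2.898×10⁻³/9.194×10⁻⁶ = 315.206 K.
Surface area A = 4πR² = 4π(5.60×10⁵ m)² = 3.94081×10¹² m².
Then P = σAT⁴ = 5.670×10⁻⁸×3.94081×10¹²×(315.206)⁴ = 2.21×10¹⁵ W.

P ≈ 2.21×10¹⁵ W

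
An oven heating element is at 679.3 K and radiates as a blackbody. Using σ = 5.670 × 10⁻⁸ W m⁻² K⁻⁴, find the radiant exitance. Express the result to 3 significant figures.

Stefan–Boltzmann: I = σT⁴ = 5.670×10⁻⁸ × (679.3)⁴ = 1.21×10⁴ W/m².

I ≈ 1.21×10⁴ W/m²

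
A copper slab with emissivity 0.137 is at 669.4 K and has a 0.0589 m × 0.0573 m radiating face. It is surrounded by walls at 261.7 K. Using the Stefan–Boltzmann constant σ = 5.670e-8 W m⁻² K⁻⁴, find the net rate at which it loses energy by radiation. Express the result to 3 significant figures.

Net loss ≈ 5.14 W

Area A = 0.0589 × 0.0573 = 3.37497×10⁻³ m².
Net radiated power P_net = εσA(T⁴ − T₀⁴) = 0.137×5.670×10⁻⁸×3.37497×10⁻³×(669.4⁴ − 261.7⁴).
T⁴ − T₀⁴ = 2.00790×10¹¹ − 4.69045×10⁹ = 1.96100×10¹¹ K⁴, so P_net = 5.14 W.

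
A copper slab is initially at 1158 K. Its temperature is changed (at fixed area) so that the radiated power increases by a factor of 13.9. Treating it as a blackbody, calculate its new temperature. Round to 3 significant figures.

P ∝ T⁴, so T₂/T₁ = (P₂/P₁)^(1/4) = (13.9)^(1/4) = 1.93087.
T₂ = 1158 × 1.93087 = 2.24×10³ K.

T₂ ≈ 2.24×10³ K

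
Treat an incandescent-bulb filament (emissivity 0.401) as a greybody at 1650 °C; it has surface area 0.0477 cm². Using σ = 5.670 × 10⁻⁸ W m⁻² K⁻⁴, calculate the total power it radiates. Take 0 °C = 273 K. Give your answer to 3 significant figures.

P ≈ 1.48 W

T = 1650 °C + 273 = 1923 K.
Area A = 0.0477 cm² = 4.77×10⁻⁶ m².
P = εσAT⁴ = 0.401 × 5.670×10⁻⁸ × 4.77×10⁻⁶ × (1923)⁴ = 1.48 W.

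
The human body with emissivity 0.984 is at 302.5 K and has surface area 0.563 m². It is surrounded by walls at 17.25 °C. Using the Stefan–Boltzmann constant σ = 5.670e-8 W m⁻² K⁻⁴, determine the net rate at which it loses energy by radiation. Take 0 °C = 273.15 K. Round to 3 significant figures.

Surroundings: T = 17.25 °C + 273.15 = 290.40 K.
Area A = 0.563 m².
Net radiated power P_net = εσA(T⁴ − T₀⁴) = 0.984×5.670×10⁻⁸×0.563×(302.5⁴ − 290.40⁴).
T⁴ − T₀⁴ = 8.37339×10⁹ − 7.11191×10⁹ = 1.26148×10⁹ K⁴, so P_net = 39.6 W.

Net loss ≈ 39.6 W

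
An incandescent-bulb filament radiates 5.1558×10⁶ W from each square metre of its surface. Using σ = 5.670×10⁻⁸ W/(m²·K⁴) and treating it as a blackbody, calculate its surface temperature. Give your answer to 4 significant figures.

T ≈ 3088 K

I = σT⁴, so T = (I/σ)^(1/4) = (5.1558×10⁶/(5.670×10⁻⁸))^(1/4) = 3088 K.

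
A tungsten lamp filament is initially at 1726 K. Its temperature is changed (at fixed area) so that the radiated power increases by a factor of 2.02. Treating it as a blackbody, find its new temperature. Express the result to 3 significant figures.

P ∝ T⁴, so T₂/T₁ = (P₂/P₁)^(1/4) = (2.02)^(1/4) = 1.19217.
T₂ = 1726 × 1.19217 = 2.06×10³ K.

T₂ ≈ 2.06×10³ K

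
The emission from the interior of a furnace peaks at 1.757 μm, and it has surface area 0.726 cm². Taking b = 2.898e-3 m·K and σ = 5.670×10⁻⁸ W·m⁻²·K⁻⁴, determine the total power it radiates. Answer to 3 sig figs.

Wien's law: T = b/λ_max = 2.898×10⁻³/1.757×10⁻⁶ = 1649.40 K.
Area A = 0.726 cm² = 7.26×10⁻⁵ m².
Then P = σAT⁴ = 5.670×10⁻⁸×7.26×10⁻⁵×(1649.40)⁴ = 30.5 W.

P ≈ 30.5 W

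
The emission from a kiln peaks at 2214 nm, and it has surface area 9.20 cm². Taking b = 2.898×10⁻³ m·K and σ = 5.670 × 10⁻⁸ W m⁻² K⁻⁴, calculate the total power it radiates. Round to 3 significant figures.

Wien's law: T = b/λ_max = 2.898×10⁻³/2.214×10⁻⁶ = 1308.94 K.
Area A = 9.20 cm² = 9.20×10⁻⁴ m².
Then P = σAT⁴ = 5.670×10⁻⁸×9.20×10⁻⁴×(1308.94)⁴ = 153 W.

P ≈ 153 W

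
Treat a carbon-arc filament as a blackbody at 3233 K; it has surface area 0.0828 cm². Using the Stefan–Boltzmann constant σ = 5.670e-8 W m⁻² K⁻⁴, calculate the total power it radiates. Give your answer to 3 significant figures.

Area A = 0.0828 cm² = 8.28×10⁻⁶ m².
P = σAT⁴ = 5.670×10⁻⁸ × 8.28×10⁻⁶ × (3233)⁴ = 51.3 W.

P ≈ 51.3 W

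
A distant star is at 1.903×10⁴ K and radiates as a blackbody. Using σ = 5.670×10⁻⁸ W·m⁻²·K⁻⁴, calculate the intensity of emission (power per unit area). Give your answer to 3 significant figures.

I ≈ 7.44×10⁹ W/m²

Stefan–Boltzmann: I = σT⁴ = 5.670×10⁻⁸ × (1.903×10⁴)⁴ = 7.44×10⁹ W/m².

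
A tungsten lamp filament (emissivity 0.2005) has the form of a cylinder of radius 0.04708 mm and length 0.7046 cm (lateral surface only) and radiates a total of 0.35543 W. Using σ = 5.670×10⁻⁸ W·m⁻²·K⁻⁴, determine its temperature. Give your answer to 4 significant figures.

Lateral area A = 2πrL = 2π×4.708×10⁻⁵×7.046×10⁻³ = 2.08429×10⁻⁶ m².
P = εσAT⁴ ⇒ T = (P/(εσA))^(1/4) = (0.35543/(0.2005×5.670×10⁻⁸×2.08429×10⁻⁶))^(1/4) = 1968 K.

T ≈ 1968 K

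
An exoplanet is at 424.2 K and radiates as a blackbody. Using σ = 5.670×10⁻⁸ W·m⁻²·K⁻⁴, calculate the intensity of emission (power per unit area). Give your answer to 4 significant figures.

Stefan–Boltzmann: I = σT⁴ = 5.670×10⁻⁸ × (424.2)⁴ = 1836 W/m².

I ≈ 1836 W/m²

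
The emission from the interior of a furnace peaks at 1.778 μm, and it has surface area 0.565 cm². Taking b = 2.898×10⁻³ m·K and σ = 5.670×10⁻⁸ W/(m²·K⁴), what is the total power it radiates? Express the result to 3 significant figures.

Wien's law: T = b/λ_max = 2.898×10⁻³/1.778×10⁻⁶ = 1629.92 K.
Area A = 0.565 cm² = 5.65×10⁻⁵ m².
Then P = σAT⁴ = 5.670×10⁻⁸×5.65×10⁻⁵×(1629.92)⁴ = 22.6 W.

P ≈ 22.6 W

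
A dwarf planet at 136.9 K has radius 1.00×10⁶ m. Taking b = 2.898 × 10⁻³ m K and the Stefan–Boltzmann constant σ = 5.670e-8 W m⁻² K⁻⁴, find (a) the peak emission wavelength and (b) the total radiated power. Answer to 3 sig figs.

(a) λ_max = b/T = 2.898×10⁻³/136.9 = 2.117×10⁻⁵ m = 21.2 μm.
Surface area A = 4πR² = 4π(1.00×10⁶ m)² = 1.25664×10¹³ m².
(b) P = σAT⁴ = 5.670×10⁻⁸×1.25664×10¹³×(136.9)⁴ = 2.50×10¹⁴ W.

λ_max ≈ 21.2 μm; P ≈ 2.50×10¹⁴ W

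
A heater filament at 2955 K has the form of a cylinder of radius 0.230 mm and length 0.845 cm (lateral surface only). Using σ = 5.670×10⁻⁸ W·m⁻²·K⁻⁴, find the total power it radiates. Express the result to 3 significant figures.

Lateral area A = 2πrL = 2π×2.30×10⁻⁴×8.45×10⁻³ = 1.22114×10⁻⁵ m².
P = σAT⁴ = 5.670×10⁻⁸ × 1.22114×10⁻⁵ × (2955)⁴ = 52.8 W.

P ≈ 52.8 W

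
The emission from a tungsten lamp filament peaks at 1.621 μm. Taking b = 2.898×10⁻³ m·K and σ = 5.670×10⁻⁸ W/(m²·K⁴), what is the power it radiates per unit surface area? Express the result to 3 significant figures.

Wien's law: T = b/λ_max = 2.898×10⁻³/1.621×10⁻⁶ = 1787.79 K.
Then I = σT⁴ = 5.670×10⁻⁸×(1787.79)⁴ = 5.79×10⁵ W/m².

I ≈ 5.79×10⁵ W/m²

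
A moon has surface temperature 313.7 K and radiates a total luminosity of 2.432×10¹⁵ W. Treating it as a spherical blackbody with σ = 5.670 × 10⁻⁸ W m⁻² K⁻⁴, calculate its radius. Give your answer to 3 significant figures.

R ≈ 5.94×10⁵ m

L = 4πR²σT⁴ ⇒ R = √(L/(4πσT⁴)).
σT⁴ = 549.087 W/m², so R = √(2.432×10¹⁵/(4π×549.087)) = 5.94×10⁵ m.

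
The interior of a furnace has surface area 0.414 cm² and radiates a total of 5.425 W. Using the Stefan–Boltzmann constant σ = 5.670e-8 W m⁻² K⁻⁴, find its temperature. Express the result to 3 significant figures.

Area A = 0.414 cm² = 4.14×10⁻⁵ m².
P = σAT⁴ ⇒ T = (P/(σA))^(1/4) = (5.425/(5.670×10⁻⁸×4.14×10⁻⁵))^(1/4) = 1.23×10³ K.

T ≈ 1.23×10³ K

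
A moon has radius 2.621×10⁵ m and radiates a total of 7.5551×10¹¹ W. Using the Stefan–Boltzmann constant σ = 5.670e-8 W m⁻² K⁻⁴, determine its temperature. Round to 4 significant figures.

Surface area A = 4πR² = 4π(2.621×10⁵ m)² = 8.63265×10¹¹ m².
P = σAT⁴ ⇒ T = (P/(σA))^(1/4) = (7.5551×10¹¹/(5.670×10⁻⁸×8.63265×10¹¹))^(1/4) = 62.68 K.

T ≈ 62.68 K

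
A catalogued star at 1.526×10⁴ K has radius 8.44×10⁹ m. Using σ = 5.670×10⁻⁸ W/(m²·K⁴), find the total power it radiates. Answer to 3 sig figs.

P ≈ 2.75×10³⁰ W

Surface area A = 4πR² = 4π(8.44×10⁹ m)² = 8.95148×10²⁰ m².
P = σAT⁴ = 5.670×10⁻⁸ × 8.95148×10²⁰ × (1.526×10⁴)⁴ = 2.75×10³⁰ W.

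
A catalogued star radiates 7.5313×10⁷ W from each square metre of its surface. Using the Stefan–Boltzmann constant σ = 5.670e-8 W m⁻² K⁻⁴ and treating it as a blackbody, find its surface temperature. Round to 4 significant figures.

T ≈ 6037 K

I = σT⁴, so T = (I/σ)^(1/4) = (7.5313×10⁷/(5.670×10⁻⁸))^(1/4) = 6037 K.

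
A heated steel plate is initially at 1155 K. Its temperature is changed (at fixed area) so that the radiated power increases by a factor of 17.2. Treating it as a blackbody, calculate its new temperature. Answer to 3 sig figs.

P ∝ T⁴, so T₂/T₁ = (P₂/P₁)^(1/4) = (17.2)^(1/4) = 2.03649.
T₂ = 1155 × 2.03649 = 2.35×10³ K.

T₂ ≈ 2.35×10³ K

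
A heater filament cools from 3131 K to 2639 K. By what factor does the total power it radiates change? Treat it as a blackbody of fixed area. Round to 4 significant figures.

P ∝ T⁴, so P₂/P₁ = (T₂/T₁)⁴ = (2639/3131)⁴ = (0.842862)⁴ = 0.5047.

P₂/P₁ ≈ 0.5047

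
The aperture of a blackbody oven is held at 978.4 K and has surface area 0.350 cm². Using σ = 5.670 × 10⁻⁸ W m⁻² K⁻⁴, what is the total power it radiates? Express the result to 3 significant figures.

Area A = 0.350 cm² = 3.50×10⁻⁵ m².
P = σAT⁴ = 5.670×10⁻⁸ × 3.50×10⁻⁵ × (978.4)⁴ = 1.82 W.

P ≈ 1.82 W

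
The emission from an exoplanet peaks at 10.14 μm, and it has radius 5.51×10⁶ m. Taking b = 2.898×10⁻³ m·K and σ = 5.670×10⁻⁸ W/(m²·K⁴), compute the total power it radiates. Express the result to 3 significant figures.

P ≈ 1.44×10¹⁷ W

Wien's law: T = b/λ_max = 2.898×10⁻³/1.014×10⁻⁵ = 285.799 K.
Surface area A = 4πR² = 4π(5.51×10⁶ m)² = 3.81516×10¹⁴ m².
Then P = σAT⁴ = 5.670×10⁻⁸×3.81516×10¹⁴×(285.799)⁴ = 1.44×10¹⁷ W.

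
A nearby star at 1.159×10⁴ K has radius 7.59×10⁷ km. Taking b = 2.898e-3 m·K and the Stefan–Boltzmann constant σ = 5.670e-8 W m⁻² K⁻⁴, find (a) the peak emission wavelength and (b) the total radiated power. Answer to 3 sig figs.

λ_max ≈ 250 nm; P ≈ 7.41×10³¹ W

(a) λ_max = b/T = 2.898×10⁻³/1.159×10⁴ = 2.500×10⁻⁷ m = 250 nm.
Surface area A = 4πR² = 4π(7.59×10¹⁰ m)² = 7.23925×10²² m².
(b) P = σAT⁴ = 5.670×10⁻⁸×7.23925×10²²×(1.159×10⁴)⁴ = 7.41×10³¹ W.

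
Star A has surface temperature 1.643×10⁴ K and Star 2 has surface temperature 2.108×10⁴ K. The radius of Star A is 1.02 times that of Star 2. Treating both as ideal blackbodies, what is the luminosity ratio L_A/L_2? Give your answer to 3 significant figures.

L_A/L_2 ≈ 0.384

L ∝ R²T⁴, so L_A/L_2 = (R_A/R_2)²(T_A/T_2)⁴ = (1.02)² × (1.643×10⁴/2.108×10⁴)⁴ = 1.0404 × 0.369035 = 0.384.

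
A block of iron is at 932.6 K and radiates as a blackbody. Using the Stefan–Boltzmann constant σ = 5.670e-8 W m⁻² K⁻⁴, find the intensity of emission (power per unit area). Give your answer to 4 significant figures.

I ≈ 4.289×10⁴ W/m²

Stefan–Boltzmann: I = σT⁴ = 5.670×10⁻⁸ × (932.6)⁴ = 4.289×10⁴ W/m².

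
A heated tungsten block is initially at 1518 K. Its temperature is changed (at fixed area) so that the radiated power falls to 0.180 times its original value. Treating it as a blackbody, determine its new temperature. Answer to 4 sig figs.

T₂ ≈ 988.8 K

P ∝ T⁴, so T₂/T₁ = (P₂/P₁)^(1/4) = (0.180)^(1/4) = 0.651356.
T₂ = 1518 × 0.651356 = 988.8 K.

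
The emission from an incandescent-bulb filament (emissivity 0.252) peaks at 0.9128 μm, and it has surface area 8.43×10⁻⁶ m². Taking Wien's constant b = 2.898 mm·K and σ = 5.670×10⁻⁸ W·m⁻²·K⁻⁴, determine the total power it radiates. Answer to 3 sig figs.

P ≈ 12.2 W

Wien's law: T = b/λ_max = 2.898×10⁻³/9.128×10⁻⁷ = 3174.85 K.
Area A = 8.43×10⁻⁶ m².
Then P = εσAT⁴ = 0.252×5.670×10⁻⁸×8.43×10⁻⁶×(3174.85)⁴ = 12.2 W.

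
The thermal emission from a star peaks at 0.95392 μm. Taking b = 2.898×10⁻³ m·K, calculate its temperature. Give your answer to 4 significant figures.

T ≈ 3038 K

Wien's law gives T = b/λ_max = (2.898×10⁻³ m·K)/(9.5392×10⁻⁷ m) = 3038 K.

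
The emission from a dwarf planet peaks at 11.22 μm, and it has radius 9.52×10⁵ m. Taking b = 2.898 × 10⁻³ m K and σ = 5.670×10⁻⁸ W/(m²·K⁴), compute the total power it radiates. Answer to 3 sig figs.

Wien's law: T = b/λ_max = 2.898×10⁻³/1.122×10⁻⁵ = 258.289 K.
Surface area A = 4πR² = 4π(9.52×10⁵ m)² = 1.13890×10¹³ m².
Then P = σAT⁴ = 5.670×10⁻⁸×1.13890×10¹³×(258.289)⁴ = 2.87×10¹⁵ W.

P ≈ 2.87×10¹⁵ W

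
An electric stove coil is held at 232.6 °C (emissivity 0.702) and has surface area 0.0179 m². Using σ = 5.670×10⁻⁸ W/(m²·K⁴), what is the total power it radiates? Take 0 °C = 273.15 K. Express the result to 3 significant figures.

P ≈ 46.6 W

T = 232.6 °C + 273.15 = 505.75 K.
Area A = 0.0179 m².
P = εσAT⁴ = 0.702 × 5.670×10⁻⁸ × 0.0179 × (505.75)⁴ = 46.6 W.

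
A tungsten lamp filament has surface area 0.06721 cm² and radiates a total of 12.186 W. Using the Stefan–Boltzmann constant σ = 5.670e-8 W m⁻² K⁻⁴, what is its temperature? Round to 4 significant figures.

T ≈ 2378 K

Area A = 0.06721 cm² = 6.721×10⁻⁶ m².
P = σAT⁴ ⇒ T = (P/(σA))^(1/4) = (12.186/(5.670×10⁻⁸×6.721×10⁻⁶))^(1/4) = 2378 K.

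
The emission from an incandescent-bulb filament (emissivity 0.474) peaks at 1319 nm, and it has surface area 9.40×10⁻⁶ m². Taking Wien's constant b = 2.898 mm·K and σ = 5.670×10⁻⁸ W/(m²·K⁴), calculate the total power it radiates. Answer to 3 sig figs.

P ≈ 5.89 W

Wien's law: T = b/λ_max = 2.898×10⁻³/1.319×10⁻⁶ = 2197.12 K.
Area A = 9.40×10⁻⁶ m².
Then P = εσAT⁴ = 0.474×5.670×10⁻⁸×9.40×10⁻⁶×(2197.12)⁴ = 5.89 W.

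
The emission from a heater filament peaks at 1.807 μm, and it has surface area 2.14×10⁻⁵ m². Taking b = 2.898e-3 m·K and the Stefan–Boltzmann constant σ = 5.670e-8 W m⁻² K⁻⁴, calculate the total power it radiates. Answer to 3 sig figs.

Wien's law: T = b/λ_max = 2.898×10⁻³/1.807×10⁻⁶ = 1603.76 K.
Area A = 2.14×10⁻⁵ m².
Then P = σAT⁴ = 5.670×10⁻⁸×2.14×10⁻⁵×(1603.76)⁴ = 8.03 W.

P ≈ 8.03 W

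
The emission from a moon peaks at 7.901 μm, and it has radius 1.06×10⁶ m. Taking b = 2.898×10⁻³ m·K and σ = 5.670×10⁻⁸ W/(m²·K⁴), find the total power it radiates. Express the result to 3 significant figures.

Wien's law: T = b/λ_max = 2.898×10⁻³/7.901×10⁻⁶ = 366.789 K.
Surface area A = 4πR² = 4π(1.06×10⁶ m)² = 1.41196×10¹³ m².
Then P = σAT⁴ = 5.670×10⁻⁸×1.41196×10¹³×(366.789)⁴ = 1.45×10¹⁶ W.

P ≈ 1.45×10¹⁶ W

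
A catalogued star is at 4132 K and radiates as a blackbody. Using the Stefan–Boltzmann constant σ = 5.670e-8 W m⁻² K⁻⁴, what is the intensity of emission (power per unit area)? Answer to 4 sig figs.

I ≈ 1.653×10⁷ W/m²

Stefan–Boltzmann: I = σT⁴ = 5.670×10⁻⁸ × (4132)⁴ = 1.653×10⁷ W/m².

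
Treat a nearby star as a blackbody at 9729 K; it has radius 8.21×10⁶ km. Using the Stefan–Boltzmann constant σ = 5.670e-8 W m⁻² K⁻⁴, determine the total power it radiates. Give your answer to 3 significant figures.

Surface area A = 4πR² = 4π(8.21×10⁹ m)² = 8.47025×10²⁰ m².
P = σAT⁴ = 5.670×10⁻⁸ × 8.47025×10²⁰ × (9729)⁴ = 4.30×10²⁹ W.

P ≈ 4.30×10²⁹ W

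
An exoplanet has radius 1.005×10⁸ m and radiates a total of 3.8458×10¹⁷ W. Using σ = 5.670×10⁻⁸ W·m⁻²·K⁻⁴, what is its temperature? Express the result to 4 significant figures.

Surface area A = 4πR² = 4π(1.005×10⁸ m)² = 1.26923×10¹⁷ m².
P = σAT⁴ ⇒ T = (P/(σA))^(1/4) = (3.8458×10¹⁷/(5.670×10⁻⁸×1.26923×10¹⁷))^(1/4) = 85.50 K.

T ≈ 85.50 K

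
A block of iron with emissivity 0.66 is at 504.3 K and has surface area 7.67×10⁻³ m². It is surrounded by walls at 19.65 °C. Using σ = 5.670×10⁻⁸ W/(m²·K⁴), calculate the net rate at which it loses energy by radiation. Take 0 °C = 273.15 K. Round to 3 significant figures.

Surroundings: T = 19.65 °C + 273.15 = 292.80 K.
Area A = 7.67×10⁻³ m².
Net radiated power P_net = εσA(T⁴ − T₀⁴) = 0.66×5.670×10⁻⁸×7.67×10⁻³×(504.3⁴ − 292.80⁴).
T⁴ − T₀⁴ = 6.46779×10¹⁰ − 7.34995×10⁹ = 5.73280×10¹⁰ K⁴, so P_net = 16.5 W.

Net loss ≈ 16.5 W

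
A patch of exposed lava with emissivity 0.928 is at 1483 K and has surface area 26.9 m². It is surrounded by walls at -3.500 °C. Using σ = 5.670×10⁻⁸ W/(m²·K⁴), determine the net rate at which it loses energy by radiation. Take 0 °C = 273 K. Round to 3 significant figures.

Net loss ≈ 6.84×10⁶ W

Surroundings: T = -3.500 °C + 273 = 269.500 K.
Area A = 26.9 m².
Net radiated power P_net = εσA(T⁴ − T₀⁴) = 0.928×5.670×10⁻⁸×26.9×(1483⁴ − 269.500⁴).
T⁴ − T₀⁴ = 4.83687×10¹² − 5.27515×10⁹ = 4.83159×10¹² K⁴, so P_net = 6.84×10⁶ W.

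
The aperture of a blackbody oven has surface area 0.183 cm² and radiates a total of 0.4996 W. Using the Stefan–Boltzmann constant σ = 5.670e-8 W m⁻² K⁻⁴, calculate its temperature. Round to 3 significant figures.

Area A = 0.183 cm² = 1.83×10⁻⁵ m².
P = σAT⁴ ⇒ T = (P/(σA))^(1/4) = (0.4996/(5.670×10⁻⁸×1.83×10⁻⁵))^(1/4) = 833 K.

T ≈ 833 K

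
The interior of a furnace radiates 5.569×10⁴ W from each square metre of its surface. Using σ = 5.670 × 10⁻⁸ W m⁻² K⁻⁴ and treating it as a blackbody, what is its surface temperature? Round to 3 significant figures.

T ≈ 996 K

I = σT⁴, so T = (I/σ)^(1/4) = (5.569×10⁴/(5.670×10⁻⁸))^(1/4) = 996 K.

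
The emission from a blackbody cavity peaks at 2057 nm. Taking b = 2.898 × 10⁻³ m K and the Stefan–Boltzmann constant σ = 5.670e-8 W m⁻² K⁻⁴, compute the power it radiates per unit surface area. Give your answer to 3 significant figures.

Wien's law: T = b/λ_max = 2.898×10⁻³/2.057×10⁻⁶ = 1408.85 K.
Then I = σT⁴ = 5.670×10⁻⁸×(1408.85)⁴ = 2.23×10⁵ W/m².

I ≈ 2.23×10⁵ W/m²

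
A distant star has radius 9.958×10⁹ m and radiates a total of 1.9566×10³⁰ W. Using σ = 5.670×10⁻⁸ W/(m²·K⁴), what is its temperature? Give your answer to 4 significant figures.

Surface area A = 4πR² = 4π(9.958×10⁹ m)² = 1.24610×10²¹ m².
P = σAT⁴ ⇒ T = (P/(σA))^(1/4) = (1.9566×10³⁰/(5.670×10⁻⁸×1.24610×10²¹))^(1/4) = 1.290×10⁴ K.

T ≈ 1.290×10⁴ K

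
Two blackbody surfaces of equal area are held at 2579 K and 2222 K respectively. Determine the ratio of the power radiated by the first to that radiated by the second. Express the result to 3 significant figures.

P₁/P₂ ≈ 1.81

With equal areas, P₁/P₂ = (T₁/T₂)⁴ = (2579/2222)⁴ = 1.81.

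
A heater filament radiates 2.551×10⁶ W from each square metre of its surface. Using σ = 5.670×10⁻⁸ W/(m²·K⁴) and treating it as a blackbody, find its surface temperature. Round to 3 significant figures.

I = σT⁴, so T = (I/σ)^(1/4) = (2.551×10⁶/(5.670×10⁻⁸))^(1/4) = 2.59×10³ K.

T ≈ 2.59×10³ K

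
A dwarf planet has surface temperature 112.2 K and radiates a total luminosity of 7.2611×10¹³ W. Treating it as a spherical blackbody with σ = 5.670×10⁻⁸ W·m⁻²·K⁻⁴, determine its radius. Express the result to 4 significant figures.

L = 4πR²σT⁴ ⇒ R = √(L/(4πσT⁴)).
σT⁴ = 8.98575 W/m², so R = √(7.2611×10¹³/(4π×8.98575)) = 8.019×10⁵ m.

R ≈ 8.019×10⁵ m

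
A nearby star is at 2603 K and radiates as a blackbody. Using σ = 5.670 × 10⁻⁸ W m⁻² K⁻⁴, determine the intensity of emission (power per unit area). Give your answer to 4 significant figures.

Stefan–Boltzmann: I = σT⁴ = 5.670×10⁻⁸ × (2603)⁴ = 2.603×10⁶ W/m².

I ≈ 2.603×10⁶ W/m²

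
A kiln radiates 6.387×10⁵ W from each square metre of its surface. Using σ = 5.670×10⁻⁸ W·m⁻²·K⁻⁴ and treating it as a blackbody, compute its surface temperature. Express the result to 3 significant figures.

I = σT⁴, so T = (I/σ)^(1/4) = (6.387×10⁵/(5.670×10⁻⁸))^(1/4) = 1.83×10³ K.

T ≈ 1.83×10³ K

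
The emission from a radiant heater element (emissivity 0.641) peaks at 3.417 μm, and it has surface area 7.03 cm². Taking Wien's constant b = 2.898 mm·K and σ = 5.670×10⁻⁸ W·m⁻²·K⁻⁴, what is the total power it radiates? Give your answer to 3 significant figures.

P ≈ 13.2 W

Wien's law: T = b/λ_max = 2.898×10⁻³/3.417×10⁻⁶ = 848.112 K.
Area A = 7.03 cm² = 7.03×10⁻⁴ m².
Then P = εσAT⁴ = 0.641×5.670×10⁻⁸×7.03×10⁻⁴×(848.112)⁴ = 13.2 W.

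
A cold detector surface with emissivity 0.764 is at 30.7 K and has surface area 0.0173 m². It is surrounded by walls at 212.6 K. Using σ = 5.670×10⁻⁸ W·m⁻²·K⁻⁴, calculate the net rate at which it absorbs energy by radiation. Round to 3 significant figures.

Net gain ≈ 1.53 W

Area A = 0.0173 m².
Net radiated power P_net = εσA(T⁴ − T₀⁴) = 0.764×5.670×10⁻⁸×0.0173×(30.7⁴ − 212.6⁴).
T⁴ − T₀⁴ = 8.88287×10⁵ − 2.04293×10⁹ = -2.04204×10⁹ K⁴, so P_net = -1.53 W — negative, meaning a net gain of 1.53 W.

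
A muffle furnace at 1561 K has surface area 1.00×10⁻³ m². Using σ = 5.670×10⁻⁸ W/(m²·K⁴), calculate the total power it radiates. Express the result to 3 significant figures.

P ≈ 337 W

Area A = 1.00×10⁻³ m².
P = σAT⁴ = 5.670×10⁻⁸ × 1.00×10⁻³ × (1561)⁴ = 337 W.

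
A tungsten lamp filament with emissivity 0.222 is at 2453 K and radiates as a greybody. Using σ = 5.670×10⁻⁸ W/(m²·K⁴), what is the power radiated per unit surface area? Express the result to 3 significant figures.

Stefan–Boltzmann: I = εσT⁴ = 0.222 × 5.670×10⁻⁸ × (2453)⁴ = 4.56×10⁵ W/m².

I ≈ 4.56×10⁵ W/m²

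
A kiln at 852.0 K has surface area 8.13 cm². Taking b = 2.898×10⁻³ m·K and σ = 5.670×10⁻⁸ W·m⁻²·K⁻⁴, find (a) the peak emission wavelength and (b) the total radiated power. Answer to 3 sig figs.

(a) λ_max = b/T = 2.898×10⁻³/852.0 = 3.401×10⁻⁶ m = 3.40 μm.
Area A = 8.13 cm² = 8.13×10⁻⁴ m².
(b) P = σAT⁴ = 5.670×10⁻⁸×8.13×10⁻⁴×(852.0)⁴ = 24.3 W.

λ_max ≈ 3.40 μm; P ≈ 24.3 W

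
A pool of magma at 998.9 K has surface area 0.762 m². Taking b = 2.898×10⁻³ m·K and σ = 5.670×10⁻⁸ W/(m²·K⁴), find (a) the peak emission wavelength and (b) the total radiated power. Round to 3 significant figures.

λ_max ≈ 2.90×10³ nm; P ≈ 4.30×10⁴ W

(a) λ_max = b/T = 2.898×10⁻³/998.9 = 2.901×10⁻⁶ m = 2.90×10³ nm.
Area A = 0.762 m².
(b) P = σAT⁴ = 5.670×10⁻⁸×0.762×(998.9)⁴ = 4.30×10⁴ W.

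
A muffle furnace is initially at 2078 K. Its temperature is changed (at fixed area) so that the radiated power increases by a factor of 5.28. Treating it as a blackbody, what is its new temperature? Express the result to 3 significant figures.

T₂ ≈ 3.15×10³ K

P ∝ T⁴, so T₂/T₁ = (P₂/P₁)^(1/4) = (5.28)^(1/4) = 1.51586.
T₂ = 2078 × 1.51586 = 3.15×10³ K.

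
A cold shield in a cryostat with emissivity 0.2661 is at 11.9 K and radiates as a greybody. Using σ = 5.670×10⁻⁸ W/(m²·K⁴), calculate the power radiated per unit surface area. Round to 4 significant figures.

Stefan–Boltzmann: I = εσT⁴ = 0.2661 × 5.670×10⁻⁸ × (11.9)⁴ = 3.026×10⁻⁴ W/m².

I ≈ 3.026×10⁻⁴ W/m²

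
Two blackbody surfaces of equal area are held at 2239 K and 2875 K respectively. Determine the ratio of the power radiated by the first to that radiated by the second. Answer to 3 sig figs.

P₁/P₂ ≈ 0.368

With equal areas, P₁/P₂ = (T₁/T₂)⁴ = (2239/2875)⁴ = 0.368.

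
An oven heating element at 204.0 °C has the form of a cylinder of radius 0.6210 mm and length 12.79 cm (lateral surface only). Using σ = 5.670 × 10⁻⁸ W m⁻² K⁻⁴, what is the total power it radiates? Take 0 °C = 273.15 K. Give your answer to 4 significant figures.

T = 204.0 °C + 273.15 = 477.15 K.
Lateral area A = 2πrL = 2π×6.210×10⁻⁴×0.1279 = 4.99048×10⁻⁴ m².
P = σAT⁴ = 5.670×10⁻⁸ × 4.99048×10⁻⁴ × (477.15)⁴ = 1.467 W.

P ≈ 1.467 W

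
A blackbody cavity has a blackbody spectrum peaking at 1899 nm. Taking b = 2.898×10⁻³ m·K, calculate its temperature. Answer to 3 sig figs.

Wien's law gives T = b/λ_max = (2.898×10⁻³ m·K)/(1.899×10⁻⁶ m) = 1.53×10³ K.

T ≈ 1.53×10³ K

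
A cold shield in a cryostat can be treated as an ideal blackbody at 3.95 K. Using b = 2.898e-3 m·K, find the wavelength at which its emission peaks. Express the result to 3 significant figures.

λ_max ≈ 7.34×10⁻⁴ m

Wien's displacement law: λ_max = b/T = (2.898×10⁻³ m·K)/(3.95 K) = 7.337×10⁻⁴ m.
That is 7.34×10⁻⁴ m, in the infrared range.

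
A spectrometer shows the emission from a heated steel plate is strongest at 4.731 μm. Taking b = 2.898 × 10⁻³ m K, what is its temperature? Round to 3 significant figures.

T ≈ 613 K

Wien's law gives T = b/λ_max = (2.898×10⁻³ m·K)/(4.731×10⁻⁶ m) = 613 K.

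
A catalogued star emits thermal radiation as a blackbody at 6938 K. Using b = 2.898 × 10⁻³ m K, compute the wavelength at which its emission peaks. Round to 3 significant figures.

Wien's displacement law: λ_max = b/T = (2.898×10⁻³ m·K)/(6938 K) = 4.177×10⁻⁷ m.
That is 418 nm, in the visible range.

λ_max ≈ 418 nm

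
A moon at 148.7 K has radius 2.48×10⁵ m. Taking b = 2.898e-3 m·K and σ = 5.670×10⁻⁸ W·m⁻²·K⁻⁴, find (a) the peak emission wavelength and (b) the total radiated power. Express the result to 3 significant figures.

(a) λ_max = b/T = 2.898×10⁻³/148.7 = 1.949×10⁻⁵ m = 19.5 μm.
Surface area A = 4πR² = 4π(2.48×10⁵ m)² = 7.72882×10¹¹ m².
(b) P = σAT⁴ = 5.670×10⁻⁸×7.72882×10¹¹×(148.7)⁴ = 2.14×10¹³ W.

λ_max ≈ 19.5 μm; P ≈ 2.14×10¹³ W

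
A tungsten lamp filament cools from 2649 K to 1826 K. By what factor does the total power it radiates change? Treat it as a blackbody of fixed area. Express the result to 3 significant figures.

P ∝ T⁴, so P₂/P₁ = (T₂/T₁)⁴ = (1826/2649)⁴ = (0.689317)⁴ = 0.226.

P₂/P₁ ≈ 0.226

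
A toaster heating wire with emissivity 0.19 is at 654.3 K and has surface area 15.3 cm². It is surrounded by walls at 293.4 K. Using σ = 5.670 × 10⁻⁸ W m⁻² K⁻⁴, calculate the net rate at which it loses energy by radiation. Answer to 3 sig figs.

Net loss ≈ 2.90 W

Area A = 15.3 cm² = 1.53×10⁻³ m².
Net radiated power P_net = εσA(T⁴ − T₀⁴) = 0.19×5.670×10⁻⁸×1.53×10⁻³×(654.3⁴ − 293.4⁴).
T⁴ − T₀⁴ = 1.83277×10¹¹ − 7.41038×10⁹ = 1.75867×10¹¹ K⁴, so P_net = 2.90 W.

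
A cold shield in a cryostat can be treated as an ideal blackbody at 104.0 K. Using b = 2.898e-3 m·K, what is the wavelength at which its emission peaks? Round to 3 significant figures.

λ_max ≈ 27.9 μm

Wien's displacement law: λ_max = b/T = (2.898×10⁻³ m·K)/(104.0 K) = 2.787×10⁻⁵ m.
That is 27.9 μm, in the infrared range.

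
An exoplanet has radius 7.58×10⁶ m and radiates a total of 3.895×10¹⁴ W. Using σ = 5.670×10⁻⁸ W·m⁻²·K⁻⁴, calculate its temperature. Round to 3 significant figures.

T ≈ 55.5 K

Surface area A = 4πR² = 4π(7.58×10⁶ m)² = 7.22018×10¹⁴ m².
P = σAT⁴ ⇒ T = (P/(σA))^(1/4) = (3.895×10¹⁴/(5.670×10⁻⁸×7.22018×10¹⁴))^(1/4) = 55.5 K.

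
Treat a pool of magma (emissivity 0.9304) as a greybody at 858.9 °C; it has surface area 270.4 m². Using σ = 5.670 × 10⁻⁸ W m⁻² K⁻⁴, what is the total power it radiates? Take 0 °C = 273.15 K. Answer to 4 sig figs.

P ≈ 2.343×10⁷ W

T = 858.9 °C + 273.15 = 1132.05 K.
Area A = 270.4 m².
P = εσAT⁴ = 0.9304 × 5.670×10⁻⁸ × 270.4 × (1132.05)⁴ = 2.343×10⁷ W.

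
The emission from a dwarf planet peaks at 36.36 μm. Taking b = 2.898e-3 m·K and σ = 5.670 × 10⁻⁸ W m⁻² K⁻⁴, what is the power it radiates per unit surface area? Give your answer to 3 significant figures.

I ≈ 2.29 W/m²

Wien's law: T = b/λ_max = 2.898×10⁻³/3.636×10⁻⁵ = 79.7030 K.
Then I = σT⁴ = 5.670×10⁻⁸×(79.7030)⁴ = 2.29 W/m².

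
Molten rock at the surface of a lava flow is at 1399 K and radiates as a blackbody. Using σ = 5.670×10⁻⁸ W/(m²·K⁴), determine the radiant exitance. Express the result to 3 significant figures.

I ≈ 2.17×10⁵ W/m²

Stefan–Boltzmann: I = σT⁴ = 5.670×10⁻⁸ × (1399)⁴ = 2.17×10⁵ W/m².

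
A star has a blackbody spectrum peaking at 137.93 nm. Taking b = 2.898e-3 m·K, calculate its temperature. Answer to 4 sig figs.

Wien's law gives T = b/λ_max = (2.898×10⁻³ m·K)/(1.3793×10⁻⁷ m) = 2.101×10⁴ K.

T ≈ 2.101×10⁴ K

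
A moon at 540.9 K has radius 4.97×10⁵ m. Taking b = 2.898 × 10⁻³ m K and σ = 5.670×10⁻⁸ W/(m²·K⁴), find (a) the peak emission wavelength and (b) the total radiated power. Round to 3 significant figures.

(a) λ_max = b/T = 2.898×10⁻³/540.9 = 5.358×10⁻⁶ m = 5.36 μm.
Surface area A = 4πR² = 4π(4.97×10⁵ m)² = 3.10401×10¹² m².
(b) P = σAT⁴ = 5.670×10⁻⁸×3.10401×10¹²×(540.9)⁴ = 1.51×10¹⁶ W.

λ_max ≈ 5.36 μm; P ≈ 1.51×10¹⁶ W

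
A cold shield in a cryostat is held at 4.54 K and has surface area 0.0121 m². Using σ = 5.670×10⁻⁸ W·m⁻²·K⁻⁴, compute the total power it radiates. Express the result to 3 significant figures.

P ≈ 2.91×10⁻⁷ W

Area A = 0.0121 m².
P = σAT⁴ = 5.670×10⁻⁸ × 0.0121 × (4.54)⁴ = 2.91×10⁻⁷ W.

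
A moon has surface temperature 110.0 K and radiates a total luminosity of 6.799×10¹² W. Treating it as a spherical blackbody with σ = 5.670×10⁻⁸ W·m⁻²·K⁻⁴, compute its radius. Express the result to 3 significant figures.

R ≈ 2.55×10⁵ m

L = 4πR²σT⁴ ⇒ R = √(L/(4πσT⁴)).
σT⁴ = 8.30145 W/m², so R = √(6.799×10¹²/(4π×8.30145)) = 2.55×10⁵ m.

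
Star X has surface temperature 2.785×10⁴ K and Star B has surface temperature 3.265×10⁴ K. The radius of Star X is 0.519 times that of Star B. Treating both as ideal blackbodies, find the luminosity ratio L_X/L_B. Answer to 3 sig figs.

L_X/L_B ≈ 0.143

L ∝ R²T⁴, so L_X/L_B = (R_X/R_B)²(T_X/T_B)⁴ = (0.519)² × (2.785×10⁴/3.265×10⁴)⁴ = 0.269361 × 0.529381 = 0.143.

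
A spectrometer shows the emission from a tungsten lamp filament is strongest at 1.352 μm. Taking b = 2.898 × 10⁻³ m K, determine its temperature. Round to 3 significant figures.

T ≈ 2.14×10³ K

Wien's law gives T = b/λ_max = (2.898×10⁻³ m·K)/(1.352×10⁻⁶ m) = 2.14×10³ K.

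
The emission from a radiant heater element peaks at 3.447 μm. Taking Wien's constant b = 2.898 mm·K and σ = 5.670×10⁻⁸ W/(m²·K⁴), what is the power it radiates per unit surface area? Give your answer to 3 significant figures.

Wien's law: T = b/λ_max = 2.898×10⁻³/3.447×10⁻⁶ = 840.731 K.
Then I = σT⁴ = 5.670×10⁻⁸×(840.731)⁴ = 2.83×10⁴ W/m².

I ≈ 2.83×10⁴ W/m²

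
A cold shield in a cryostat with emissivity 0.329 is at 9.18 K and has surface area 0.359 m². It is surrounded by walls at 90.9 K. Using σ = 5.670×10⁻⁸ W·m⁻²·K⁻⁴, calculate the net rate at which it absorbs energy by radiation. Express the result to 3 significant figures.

Net gain ≈ 0.457 W

Area A = 0.359 m².
Net radiated power P_net = εσA(T⁴ − T₀⁴) = 0.329×5.670×10⁻⁸×0.359×(9.18⁴ − 90.9⁴).
T⁴ − T₀⁴ = 7101.84 − 6.82740×10⁷ = -6.82669×10⁷ K⁴, so P_net = -0.457 W — negative, meaning a net gain of 0.457 W.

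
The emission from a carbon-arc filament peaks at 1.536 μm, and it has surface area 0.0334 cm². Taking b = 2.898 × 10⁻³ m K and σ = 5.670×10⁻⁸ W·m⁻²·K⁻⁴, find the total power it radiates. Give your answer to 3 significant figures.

P ≈ 2.40 W

Wien's law: T = b/λ_max = 2.898×10⁻³/1.536×10⁻⁶ = 1886.72 K.
Area A = 0.0334 cm² = 3.34×10⁻⁶ m².
Then P = σAT⁴ = 5.670×10⁻⁸×3.34×10⁻⁶×(1886.72)⁴ = 2.40 W.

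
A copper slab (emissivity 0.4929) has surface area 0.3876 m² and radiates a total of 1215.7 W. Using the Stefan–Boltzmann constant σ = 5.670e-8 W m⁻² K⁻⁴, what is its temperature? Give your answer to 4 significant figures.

T ≈ 578.8 K

Area A = 0.3876 m².
P = εσAT⁴ ⇒ T = (P/(εσA))^(1/4) = (1215.7/(0.4929×5.670×10⁻⁸×0.3876))^(1/4) = 578.8 K.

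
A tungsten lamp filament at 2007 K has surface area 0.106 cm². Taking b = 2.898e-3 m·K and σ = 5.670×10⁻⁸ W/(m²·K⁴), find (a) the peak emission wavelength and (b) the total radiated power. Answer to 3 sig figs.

(a) λ_max = b/T = 2.898×10⁻³/2007 = 1.444×10⁻⁶ m = 1.44 μm.
Area A = 0.106 cm² = 1.06×10⁻⁵ m².
(b) P = σAT⁴ = 5.670×10⁻⁸×1.06×10⁻⁵×(2007)⁴ = 9.75 W.

λ_max ≈ 1.44 μm; P ≈ 9.75 W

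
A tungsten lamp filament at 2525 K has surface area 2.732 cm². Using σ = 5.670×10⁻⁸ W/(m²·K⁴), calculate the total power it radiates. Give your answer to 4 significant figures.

Area A = 2.732 cm² = 2.732×10⁻⁴ m².
P = σAT⁴ = 5.670×10⁻⁸ × 2.732×10⁻⁴ × (2525)⁴ = 629.7 W.

P ≈ 629.7 W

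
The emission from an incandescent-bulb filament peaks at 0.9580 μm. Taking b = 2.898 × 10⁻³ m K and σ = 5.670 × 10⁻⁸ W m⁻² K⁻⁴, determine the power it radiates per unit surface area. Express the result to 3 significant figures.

I ≈ 4.75×10⁶ W/m²

Wien's law: T = b/λ_max = 2.898×10⁻³/9.580×10⁻⁷ = 3025.05 K.
Then I = σT⁴ = 5.670×10⁻⁸×(3025.05)⁴ = 4.75×10⁶ W/m².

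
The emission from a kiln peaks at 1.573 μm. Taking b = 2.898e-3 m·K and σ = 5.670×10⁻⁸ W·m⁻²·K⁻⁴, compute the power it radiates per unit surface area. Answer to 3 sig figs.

Wien's law: T = b/λ_max = 2.898×10⁻³/1.573×10⁻⁶ = 1842.34 K.
Then I = σT⁴ = 5.670×10⁻⁸×(1842.34)⁴ = 6.53×10⁵ W/m².

I ≈ 6.53×10⁵ W/m²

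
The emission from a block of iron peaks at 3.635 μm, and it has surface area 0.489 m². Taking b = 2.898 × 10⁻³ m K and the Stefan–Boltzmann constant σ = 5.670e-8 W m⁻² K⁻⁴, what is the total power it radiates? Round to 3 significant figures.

Wien's law: T = b/λ_max = 2.898×10⁻³/3.635×10⁻⁶ = 797.249 K.
Area A = 0.489 m².
Then P = σAT⁴ = 5.670×10⁻⁸×0.489×(797.249)⁴ = 1.12×10⁴ W.

P ≈ 1.12×10⁴ W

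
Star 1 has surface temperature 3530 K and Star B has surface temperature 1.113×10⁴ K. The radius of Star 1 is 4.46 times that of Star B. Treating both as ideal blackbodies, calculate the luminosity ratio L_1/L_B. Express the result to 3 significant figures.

L ∝ R²T⁴, so L_1/L_B = (R_1/R_B)²(T_1/T_B)⁴ = (4.46)² × (3530/1.113×10⁴)⁴ = 19.8916 × 0.0101185 = 0.201.

L_1/L_B ≈ 0.201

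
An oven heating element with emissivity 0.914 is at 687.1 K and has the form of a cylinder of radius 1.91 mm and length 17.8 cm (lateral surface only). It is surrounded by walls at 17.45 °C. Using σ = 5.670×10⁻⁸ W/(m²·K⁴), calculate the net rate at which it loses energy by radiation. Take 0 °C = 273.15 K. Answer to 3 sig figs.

Net loss ≈ 23.9 W

Surroundings: T = 17.45 °C + 273.15 = 290.60 K.
Lateral area A = 2πrL = 2π×1.91×10⁻³×0.178 = 2.13616×10⁻³ m².
Net radiated power P_net = εσA(T⁴ − T₀⁴) = 0.914×5.670×10⁻⁸×2.13616×10⁻³×(687.1⁴ − 290.60⁴).
T⁴ − T₀⁴ = 2.22884×10¹¹ − 7.13153×10⁹ = 2.15752×10¹¹ K⁴, so P_net = 23.9 W.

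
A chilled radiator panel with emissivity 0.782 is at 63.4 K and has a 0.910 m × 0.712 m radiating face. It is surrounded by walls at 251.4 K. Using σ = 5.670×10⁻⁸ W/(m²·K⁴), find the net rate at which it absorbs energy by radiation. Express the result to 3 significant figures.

Area A = 0.910 × 0.712 = 0.64792 m².
Net radiated power P_net = εσA(T⁴ − T₀⁴) = 0.782×5.670×10⁻⁸×0.64792×(63.4⁴ − 251.4⁴).
T⁴ − T₀⁴ = 1.61569×10⁷ − 3.99449×10⁹ = -3.97833×10⁹ K⁴, so P_net = -114 W — negative, meaning a net gain of 114 W.

Net gain ≈ 114 W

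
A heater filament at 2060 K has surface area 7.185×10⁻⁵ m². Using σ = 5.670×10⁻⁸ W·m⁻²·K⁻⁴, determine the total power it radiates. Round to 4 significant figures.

P ≈ 73.36 W

Area A = 7.185×10⁻⁵ m².
P = σAT⁴ = 5.670×10⁻⁸ × 7.185×10⁻⁵ × (2060)⁴ = 73.36 W.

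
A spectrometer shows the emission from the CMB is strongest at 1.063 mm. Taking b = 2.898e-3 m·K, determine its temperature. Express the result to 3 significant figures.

Wien's law gives T = b/λ_max = (2.898×10⁻³ m·K)/(1.063×10⁻³ m) = 2.73 K.

T ≈ 2.73 K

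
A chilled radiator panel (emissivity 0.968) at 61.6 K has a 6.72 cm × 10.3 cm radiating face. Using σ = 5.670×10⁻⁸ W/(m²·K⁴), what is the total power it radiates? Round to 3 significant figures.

Area A = 0.0672 × 0.103 = 6.9216×10⁻³ m².
P = εσAT⁴ = 0.968 × 5.670×10⁻⁸ × 6.9216×10⁻³ × (61.6)⁴ = 5.47×10⁻³ W.

P ≈ 5.47×10⁻³ W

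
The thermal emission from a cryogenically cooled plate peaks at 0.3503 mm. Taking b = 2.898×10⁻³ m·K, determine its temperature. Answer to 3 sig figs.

Wien's law gives T = b/λ_max = (2.898×10⁻³ m·K)/(3.503×10⁻⁴ m) = 8.27 K.

T ≈ 8.27 K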